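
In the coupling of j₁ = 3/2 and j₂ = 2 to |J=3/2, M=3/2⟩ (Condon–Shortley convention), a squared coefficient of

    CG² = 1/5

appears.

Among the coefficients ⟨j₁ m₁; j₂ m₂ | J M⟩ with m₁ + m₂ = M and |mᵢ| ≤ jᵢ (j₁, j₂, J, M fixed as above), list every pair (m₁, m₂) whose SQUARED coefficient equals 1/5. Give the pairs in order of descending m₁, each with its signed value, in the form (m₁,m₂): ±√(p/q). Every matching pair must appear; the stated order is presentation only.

Admissible pairs with m₁+m₂ = M = 3/2: (-1/2,2), (1/2,1), (3/2,0)
  (m₁,m₂)=(3/2,0): CG² = 1/5, CG = +√(1/5)   ← matches the target
  (m₁,m₂)=(1/2,1): CG² = 2/5, CG = −√(2/5)
  (m₁,m₂)=(-1/2,2): CG² = 2/5, CG = +√(2/5)
Pairs with CG² = 1/5: (3/2,0): +√(1/5)

(3/2,0): +√(1/5)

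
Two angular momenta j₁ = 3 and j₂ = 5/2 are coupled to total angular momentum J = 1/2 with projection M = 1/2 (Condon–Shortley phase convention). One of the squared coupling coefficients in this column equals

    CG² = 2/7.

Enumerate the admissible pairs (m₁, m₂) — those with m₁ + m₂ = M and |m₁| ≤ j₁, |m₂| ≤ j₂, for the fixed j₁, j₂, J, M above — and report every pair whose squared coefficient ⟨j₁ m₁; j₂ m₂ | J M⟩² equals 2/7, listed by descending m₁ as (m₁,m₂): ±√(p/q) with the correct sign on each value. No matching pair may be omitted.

Admissible pairs with m₁+m₂ = M = 1/2: (-2,5/2), (-1,3/2), (0,1/2), (1,-1/2), (2,-3/2), (3,-5/2)
  (m₁,m₂)=(3,-5/2): CG² = 2/7, CG = +√(2/7)   ← matches the target
  (m₁,m₂)=(2,-3/2): CG² = 5/21, CG = −√(5/21)
  (m₁,m₂)=(1,-1/2): CG² = 4/21, CG = +√(4/21)
  (m₁,m₂)=(0,1/2): CG² = 1/7, CG = −√(1/7)
  (m₁,m₂)=(-1,3/2): CG² = 2/21, CG = +√(2/21)
  (m₁,m₂)=(-2,5/2): CG² = 1/21, CG = −√(1/21)
Pairs with CG² = 2/7: (3,-5/2): +√(2/7)

(3,-5/2): +√(2/7)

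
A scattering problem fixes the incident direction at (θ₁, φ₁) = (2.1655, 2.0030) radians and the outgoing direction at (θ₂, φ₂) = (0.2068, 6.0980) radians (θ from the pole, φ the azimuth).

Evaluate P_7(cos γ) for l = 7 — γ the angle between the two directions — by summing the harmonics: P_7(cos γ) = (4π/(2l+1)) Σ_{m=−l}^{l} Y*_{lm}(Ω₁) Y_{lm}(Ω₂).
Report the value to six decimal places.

Summing Y*_{l m}(θ₁,φ₁)·Y_{l m}(θ₂,φ₂) over m ∈ [−7, 7]; prefactor 4π/(2·7+1) = 0.837758:
  m=-7: Y*=(0.015505, 0.132872)  Y=(0.000002, 0.000007)  product (-0.000001, 0.000000)
  m=-6: Y*=(-0.288916, 0.176489)  Y=(0.000061, 0.000123)  product (-0.000039, -0.000025)
  m=-5: Y*=(-0.366188, -0.245301)  Y=(0.000922, 0.001226)  product (-0.000037, -0.000675)
  m=-4: Y*=(0.032913, -0.206547)  Y=(0.008905, 0.008143)  product (0.001975, -0.001571)
  m=-3: Y*=(-0.219542, 0.061750)  Y=(0.057754, 0.035853)  product (-0.014893, -0.004305)
  m=-2: Y*=(-0.212315, -0.248825)  Y=(0.245740, 0.095418)  product (-0.028432, -0.081405)
  m=-1: Y*=(-0.041478, 0.089916)  Y=(0.607970, 0.113892)  product (-0.035458, 0.049942)
  m=+0: Y*=(-0.339102, -0.000000)  Y=(0.529094, 0.000000)  product (-0.179417, -0.000000)
  m=+1: Y*=(0.041478, 0.089916)  Y=(-0.607970, 0.113892)  product (-0.035458, -0.049942)
  m=+2: Y*=(-0.212315, 0.248825)  Y=(0.245740, -0.095418)  product (-0.028432, 0.081405)
  m=+3: Y*=(0.219542, 0.061750)  Y=(-0.057754, 0.035853)  product (-0.014893, 0.004305)
  m=+4: Y*=(0.032913, 0.206547)  Y=(0.008905, -0.008143)  product (0.001975, 0.001571)
  m=+5: Y*=(0.366188, -0.245301)  Y=(-0.000922, 0.001226)  product (-0.000037, 0.000675)
  m=+6: Y*=(-0.288916, -0.176489)  Y=(0.000061, -0.000123)  product (-0.000039, 0.000025)
  m=+7: Y*=(-0.015505, 0.132872)  Y=(-0.000002, 0.000007)  product (-0.000001, -0.000000)
Σ over m = (-0.333187, 0.000000); ×(4π/15) → (-0.279130, 0.000000). Real part: -0.279130

-0.279130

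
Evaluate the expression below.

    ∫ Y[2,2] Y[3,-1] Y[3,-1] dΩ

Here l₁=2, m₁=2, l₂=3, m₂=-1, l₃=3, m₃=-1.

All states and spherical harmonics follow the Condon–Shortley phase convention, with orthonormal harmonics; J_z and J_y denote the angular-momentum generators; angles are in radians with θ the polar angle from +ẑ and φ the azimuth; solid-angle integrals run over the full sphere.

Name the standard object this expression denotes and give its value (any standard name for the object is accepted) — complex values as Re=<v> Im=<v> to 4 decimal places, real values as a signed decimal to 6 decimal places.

Gaunt coefficient, +0.206013

This is a Gaunt coefficient — the integral of a triple product of spherical harmonics over the sphere.
Rules hold: Σm=0, L=8 even, 1≤3≤5.
N = 5·7·7 = 245
Δ = 2!·2!·4!/9! = 1/3780
Racah Σ t=0..2: t=0:+1/24 t=1:−1/4 t=2:+1/24 = -1/6
⇒ 3j(2 3 3; 0 0 0)² = 4/105, sgn +1
Racah Σ t=0..0: t=0:+1/16 = 1/16
⇒ 3j(2 3 3; 2 -1 -1)² = 2/35, sgn +1
4πI² = N·(3j₀)²·(3jₘ)² = 8/15
I = +1·√(0.533333/4π) = 0.20601291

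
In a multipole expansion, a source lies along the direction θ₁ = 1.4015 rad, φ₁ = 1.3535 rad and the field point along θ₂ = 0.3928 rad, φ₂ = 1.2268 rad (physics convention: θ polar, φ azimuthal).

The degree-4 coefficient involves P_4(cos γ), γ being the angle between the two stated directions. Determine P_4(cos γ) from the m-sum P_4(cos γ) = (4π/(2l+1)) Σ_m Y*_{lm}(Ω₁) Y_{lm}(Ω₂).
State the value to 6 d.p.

-0.333080

Expand P_4 via completeness: Σ_{m} conj(Y_{4,m}) at Ω₁ times Y_{4,m} at Ω₂ —
  m=-4: Y*=0.26965 - 0.31909j  Y=0.00184 + 0.00932j  product 0.00347 + 0.00193j
  m=-3: Y*=-0.12254 - 0.16056j  Y=-0.05566 + 0.03328j  product 0.01216 + 0.00486j
  m=-2: Y*=0.23623 - 0.10965j  Y=-0.18835 - 0.15482j  product -0.06147 - 0.01592j
  m=-1: Y*=-0.04745 - 0.21492j  Y=0.16782 - 0.46845j  product -0.10864 - 0.01384j
  m=+0: Y*=0.23025 + 0.00000j  Y=0.30579 + 0.00000j  product 0.07041 + 0.00000j
  m=+1: Y*=0.04745 - 0.21492j  Y=-0.16782 - 0.46845j  product -0.10864 + 0.01384j
  m=+2: Y*=0.23623 + 0.10965j  Y=-0.18835 + 0.15482j  product -0.06147 + 0.01592j
  m=+3: Y*=0.12254 - 0.16056j  Y=0.05566 + 0.03328j  product 0.01216 - 0.00486j
  m=+4: Y*=0.26965 + 0.31909j  Y=0.00184 - 0.00932j  product 0.00347 - 0.00193j
Accumulated sum -0.23855 + 0.00000j; after 4π/(2l+1) scaling, -0.33308 + 0.00000j ⇒ P_4 = -0.333080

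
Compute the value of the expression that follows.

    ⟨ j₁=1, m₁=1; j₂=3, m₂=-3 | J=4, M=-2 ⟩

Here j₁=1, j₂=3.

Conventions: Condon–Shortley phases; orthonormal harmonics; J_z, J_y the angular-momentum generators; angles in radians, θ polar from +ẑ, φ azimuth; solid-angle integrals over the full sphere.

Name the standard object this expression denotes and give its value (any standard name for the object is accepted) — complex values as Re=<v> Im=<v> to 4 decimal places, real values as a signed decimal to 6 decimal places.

This is a Clebsch–Gordan (vector-coupling) coefficient.
triangle: 0!·2!·6!/9! = 1440/362880
(j±m)!: 2!·0!·0!·6!·2!·6! = 2073600
prefactor² = (2J+1)·Δ·N² = 518400/7
  k=0: +1/(0!·0!·0!·0!·2!·6!) = 1/1440
Σ = 1/1440  ⇒  CG² = 518400/7·(1/1440)² = 1/28
CG = +√(1/28) = +0.188982

Clebsch–Gordan coefficient, +√(1/28) ≈ +0.188982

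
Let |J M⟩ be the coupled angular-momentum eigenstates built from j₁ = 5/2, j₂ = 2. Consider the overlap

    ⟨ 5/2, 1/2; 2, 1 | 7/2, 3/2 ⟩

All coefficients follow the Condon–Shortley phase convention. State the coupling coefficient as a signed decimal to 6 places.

j₁+j₂−J=1  J+j₁−j₂=4  J−j₁+j₂=3  j₁+j₂+J+1=9
(j₁±m₁, j₂±m₂, J±M) = (3,2,3,1,5,2)
P² = 384/7
sum k=0..1:
  [0] +1/24 = 1/24
  [1] −1/12 = -1/12
S = -1/24
C² = P²·S² = 2/21 ; C = -0.308607

−√(2/21) = -0.308607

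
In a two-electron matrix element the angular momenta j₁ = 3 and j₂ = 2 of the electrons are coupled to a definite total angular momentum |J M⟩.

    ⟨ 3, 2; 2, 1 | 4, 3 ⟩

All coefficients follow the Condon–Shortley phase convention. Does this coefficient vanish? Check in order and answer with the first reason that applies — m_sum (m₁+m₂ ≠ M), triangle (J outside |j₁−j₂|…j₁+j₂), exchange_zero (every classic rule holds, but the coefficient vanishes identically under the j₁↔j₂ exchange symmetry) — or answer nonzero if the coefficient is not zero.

nonzero

m-sum: m₁+m₂ = 2+1 = 3, M = 3  ✓
triangle: |j₁−j₂| = 1 ≤ J = 4 ≤ j₁+j₂ = 5  ✓
exchange: j₁≠j₂ or m₁≠m₂ — the exchange symmetry imposes no constraint here
value check: CG = +√(1/20) = +0.223607 ≠ 0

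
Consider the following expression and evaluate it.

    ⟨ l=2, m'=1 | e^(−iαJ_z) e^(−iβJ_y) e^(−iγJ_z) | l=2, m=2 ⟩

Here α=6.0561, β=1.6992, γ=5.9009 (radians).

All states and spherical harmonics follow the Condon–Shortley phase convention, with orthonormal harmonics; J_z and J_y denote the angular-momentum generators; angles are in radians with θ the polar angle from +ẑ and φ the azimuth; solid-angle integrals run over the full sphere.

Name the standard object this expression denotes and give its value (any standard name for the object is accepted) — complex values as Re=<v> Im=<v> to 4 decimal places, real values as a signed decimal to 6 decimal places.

This is a Wigner D-matrix element — the rotation-matrix element ⟨l m'| R(α,β,γ) |l m⟩ in the angular-momentum basis.
D^2_{1,2}(6.0561,1.6992,5.9009) = e^{-i·1·6.0561}·d^2_{1,2}(1.6992)·e^{-i·2·5.9009}. Compute d first:
With c≡cos(β/2)=0.660284 and s≡sin(β/2)=0.751016, N=[6·1·24·1]^{1/2}=12.000000
k∈{1} keeps every argument non-negative
  k=1: (−1)^0·12.0000/(6)·0.6603^3·0.7510^1 = +0.432385
d^2_{1,2}(1.6992) = +0.432385
Attach z-rotation phases: D = e^{-i(1)(6.0561)}·(+0.432385)·e^{-i(2)(5.9009)} = +0.236647+0.361878i

Wigner D-matrix element, Re=0.2366 Im=0.3619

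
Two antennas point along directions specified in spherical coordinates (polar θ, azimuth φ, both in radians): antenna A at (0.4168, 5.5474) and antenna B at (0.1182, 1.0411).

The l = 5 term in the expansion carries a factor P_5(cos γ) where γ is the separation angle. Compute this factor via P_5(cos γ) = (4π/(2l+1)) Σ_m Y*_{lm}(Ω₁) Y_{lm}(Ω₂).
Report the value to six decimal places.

-0.052385

Term-by-term m-sum for l=5 (normalisation 4π/11 = 1.142397):
  term(m=-5) = (-0.000000, -0.000000)   from Y*(Ω₁)=(-0.004336, 0.002583), Y(Ω₂)=(0.000005, 0.000009)
  term(m=-4) = (0.000007, -0.000007)   from Y*(Ω₁)=(-0.035341, -0.007107), Y(Ω₂)=(-0.000147, 0.000241)
  term(m=-3) = (0.000388, 0.000545)   from Y*(Ω₁)=(-0.089028, -0.120436), Y(Ω₂)=(-0.004467, -0.000082)
  term(m=-2) = (-0.016087, 0.007033)   from Y*(Ω₁)=(0.037950, -0.381201), Y(Ω₂)=(-0.022430, -0.039967)
  term(m=-1) = (-0.030334, -0.145097)   from Y*(Ω₁)=(0.382080, -0.345932), Y(Ω₂)=(0.145316, -0.248188)
  term(m=+0) = (0.046196, 0.000000)   from Y*(Ω₁)=(0.054992, -0.000000), Y(Ω₂)=(0.840049, 0.000000)
  term(m=+1) = (-0.030334, 0.145097)   from Y*(Ω₁)=(-0.382080, -0.345932), Y(Ω₂)=(-0.145316, -0.248188)
  term(m=+2) = (-0.016087, -0.007033)   from Y*(Ω₁)=(0.037950, 0.381201), Y(Ω₂)=(-0.022430, 0.039967)
  term(m=+3) = (0.000388, -0.000545)   from Y*(Ω₁)=(0.089028, -0.120436), Y(Ω₂)=(0.004467, -0.000082)
  term(m=+4) = (0.000007, 0.000007)   from Y*(Ω₁)=(-0.035341, 0.007107), Y(Ω₂)=(-0.000147, -0.000241)
  term(m=+5) = (-0.000000, 0.000000)   from Y*(Ω₁)=(0.004336, 0.002583), Y(Ω₂)=(-0.000005, 0.000009)
Total Σ_m = (-0.045855, -0.000000). Multiply by 1.142397: (-0.052385, -0.000000). P_5(cos γ) = -0.052385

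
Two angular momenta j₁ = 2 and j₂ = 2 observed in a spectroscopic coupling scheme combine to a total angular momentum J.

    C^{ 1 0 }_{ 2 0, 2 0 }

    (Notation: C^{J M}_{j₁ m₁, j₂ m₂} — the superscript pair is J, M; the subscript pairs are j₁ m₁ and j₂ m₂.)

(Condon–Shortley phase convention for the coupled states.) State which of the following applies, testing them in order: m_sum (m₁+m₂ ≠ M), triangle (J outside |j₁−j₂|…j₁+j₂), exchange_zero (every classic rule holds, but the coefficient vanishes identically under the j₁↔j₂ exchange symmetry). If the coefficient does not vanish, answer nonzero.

exchange_zero

m-sum: m₁+m₂ = 0+0 = 0, M = 0  ✓
triangle: |j₁−j₂| = 0 ≤ J = 1 ≤ j₁+j₂ = 4  ✓
exchange: j₁=j₂ and m₁=m₂, and (−1)^(j₁+j₂−J) = (−1)^3 = −1 forces ⟨j₁m₁;j₂m₂|JM⟩ = −⟨j₂m₂;j₁m₁|JM⟩ = −⟨j₁m₁;j₂m₂|JM⟩ ⇒ the coefficient vanishes identically
Racah sum check: Σ_k collapses to 0 ⇒ CG = 0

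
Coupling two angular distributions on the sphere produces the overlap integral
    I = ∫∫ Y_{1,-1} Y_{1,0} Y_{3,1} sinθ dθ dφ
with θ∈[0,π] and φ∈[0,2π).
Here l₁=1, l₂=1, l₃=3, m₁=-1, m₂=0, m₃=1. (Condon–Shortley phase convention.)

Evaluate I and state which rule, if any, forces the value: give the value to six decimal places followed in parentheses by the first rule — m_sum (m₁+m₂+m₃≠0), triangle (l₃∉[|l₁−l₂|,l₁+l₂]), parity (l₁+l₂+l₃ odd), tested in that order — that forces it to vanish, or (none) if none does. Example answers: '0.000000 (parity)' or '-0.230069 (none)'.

|1−1|≤3≤1+1 violated ⇒ I = 0

0.000000 (triangle)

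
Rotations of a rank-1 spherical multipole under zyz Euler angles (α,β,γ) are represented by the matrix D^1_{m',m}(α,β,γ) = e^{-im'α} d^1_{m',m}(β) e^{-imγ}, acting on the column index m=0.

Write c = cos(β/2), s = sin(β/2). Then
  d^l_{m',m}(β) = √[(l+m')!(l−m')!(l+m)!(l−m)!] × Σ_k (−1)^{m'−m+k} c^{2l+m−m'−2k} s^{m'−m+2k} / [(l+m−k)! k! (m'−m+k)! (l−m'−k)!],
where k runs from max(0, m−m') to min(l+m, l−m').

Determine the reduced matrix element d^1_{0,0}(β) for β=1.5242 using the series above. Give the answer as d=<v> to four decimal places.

d^1_{0,0}(β=1.5242) via the finite sum:
c=cos(1.524200/2)=0.723388, s=sin(1.524200/2)=0.690442; N=√[1·1·1·1]=1.000000
The bounds max(0,m−m')=0 and min(l+m,l−m')=1 give 2 terms
  k=0: (−1)^0·1.0000/(1)·0.7234^2·0.6904^0 = +0.523290
  k=1: (−1)^1·1.0000/(1)·0.7234^0·0.6904^2 = -0.476710
d^1_{0,0}(1.5242) = +0.523290 -0.476710 = +0.046579

d=0.0466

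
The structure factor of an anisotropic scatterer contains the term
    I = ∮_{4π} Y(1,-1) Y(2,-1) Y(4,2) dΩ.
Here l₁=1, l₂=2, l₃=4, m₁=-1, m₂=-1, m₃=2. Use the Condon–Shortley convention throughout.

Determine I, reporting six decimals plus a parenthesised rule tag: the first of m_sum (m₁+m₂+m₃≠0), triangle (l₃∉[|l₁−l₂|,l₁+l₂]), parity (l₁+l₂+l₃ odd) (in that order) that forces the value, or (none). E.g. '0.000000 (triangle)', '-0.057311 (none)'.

|1−2|≤4≤1+2 violated ⇒ I = 0

0.000000 (triangle)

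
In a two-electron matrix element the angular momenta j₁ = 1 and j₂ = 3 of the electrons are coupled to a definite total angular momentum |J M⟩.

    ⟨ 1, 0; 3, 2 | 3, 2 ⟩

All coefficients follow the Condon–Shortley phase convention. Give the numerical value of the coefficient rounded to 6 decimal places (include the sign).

√[7·1!1!5!/8! · 1!1!5!1!5!1!] = √(300)
  +(−1)^0/∏(0,1,1,5,0,0)! = 1/120  (running 1/120)
  +(−1)^1/∏(1,0,0,4,1,1)! = -1/24  (running -1/30)
⟨..|..⟩ = √(300)·(-1/30) = -0.577350

-0.577350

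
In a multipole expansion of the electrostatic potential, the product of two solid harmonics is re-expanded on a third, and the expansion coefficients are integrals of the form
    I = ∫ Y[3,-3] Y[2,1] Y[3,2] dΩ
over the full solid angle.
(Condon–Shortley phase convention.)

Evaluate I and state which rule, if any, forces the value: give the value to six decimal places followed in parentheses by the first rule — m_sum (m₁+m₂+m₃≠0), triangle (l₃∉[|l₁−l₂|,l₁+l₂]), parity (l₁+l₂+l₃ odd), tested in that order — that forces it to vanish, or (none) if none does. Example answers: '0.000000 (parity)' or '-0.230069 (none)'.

Checks pass: Σm=0; 8 even; l₃=3∈[1,5].
(2·3+1)(2·2+1)(2·3+1) = 245
Δ: 2! 4! 2! / 9! → 1/3780
sum: t=0:+1/24 t=1:−1/4 t=2:+1/24 = -1/6
3j²(3 2 3; 0 0 0) = Δ·Π!·Σ² = 4/105  (sign +1)
sum: t=2:+1/48 = 1/48
3j²(3 2 3; -3 1 2) = Δ·Π!·Σ² = 5/84  (sign -1)
combine: 4πI² = 245·4/105·5/84 = 5/9
take √, sign -1: I = -0.21026104
No selection rule forces the value: the integral is nonzero (none).

-0.210261 (none)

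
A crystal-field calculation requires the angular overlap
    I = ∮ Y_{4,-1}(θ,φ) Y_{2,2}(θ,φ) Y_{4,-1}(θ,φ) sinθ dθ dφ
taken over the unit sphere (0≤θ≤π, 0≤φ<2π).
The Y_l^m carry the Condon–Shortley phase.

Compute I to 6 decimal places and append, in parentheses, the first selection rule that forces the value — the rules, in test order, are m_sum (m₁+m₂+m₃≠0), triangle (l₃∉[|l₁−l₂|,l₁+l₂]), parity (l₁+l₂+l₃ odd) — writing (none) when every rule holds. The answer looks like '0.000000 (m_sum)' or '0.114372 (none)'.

0.200662 (none)

m-sum 0 ✓  L=10 even ✓  2≤4≤6 ✓
Π(2lᵢ+1) = 9×5×9 = 405
triangle coeff Δ(4,2,4) = 1/13860
Σ_t [0,2]: t=0:+1/192 t=1:−1/36 t=2:+1/192 = -5/288
(3j)²=20/693 [(4 2 4; 0 0 0)], sign=-1
Σ_t [2,2]: t=2:+1/144 = 1/144
(3j)²=10/231 [(4 2 4; -1 2 -1)], sign=-1
⇒ 4πI² = 3000/5929
I = (+1)√(3000/5929/(4π)) = 0.20066192
No selection rule forces the value: the integral is nonzero (none).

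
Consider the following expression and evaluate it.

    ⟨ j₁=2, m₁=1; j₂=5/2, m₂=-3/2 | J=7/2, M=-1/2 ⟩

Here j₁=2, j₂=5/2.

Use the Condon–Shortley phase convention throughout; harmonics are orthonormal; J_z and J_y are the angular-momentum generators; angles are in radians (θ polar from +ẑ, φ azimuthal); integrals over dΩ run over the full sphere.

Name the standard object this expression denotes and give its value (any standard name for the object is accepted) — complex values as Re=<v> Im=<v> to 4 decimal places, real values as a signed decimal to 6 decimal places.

Clebsch–Gordan coefficient, +√(121/315) ≈ +0.619780

This is a Clebsch–Gordan (vector-coupling) coefficient.
j₁+j₂−J=1  J+j₁−j₂=3  J−j₁+j₂=4  j₁+j₂+J+1=9
(j₁±m₁, j₂±m₂, J±M) = (3,1,1,4,3,4)
P² = 2304/35
sum k=0..1:
  [0] +1/12 = 1/12
  [1] −1/144 = -1/144
S = 11/144
C² = P²·S² = 121/315 ; C = +0.619780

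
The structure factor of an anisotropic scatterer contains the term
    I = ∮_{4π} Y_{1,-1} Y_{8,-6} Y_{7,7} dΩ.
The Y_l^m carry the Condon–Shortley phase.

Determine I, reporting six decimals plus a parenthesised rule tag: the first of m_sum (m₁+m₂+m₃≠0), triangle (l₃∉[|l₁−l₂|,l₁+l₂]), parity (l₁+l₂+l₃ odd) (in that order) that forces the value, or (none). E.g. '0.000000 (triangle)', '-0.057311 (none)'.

Checks pass: Σm=0; 16 even; l₃=7∈[7,9].
(2·1+1)(2·8+1)(2·7+1) = 765
Δ: 2! 0! 14! / 17! → 1/2040
sum: t=1:−1/25401600 = -1/25401600
3j²(1 8 7; 0 0 0) = Δ·Π!·Σ² = 8/255  (sign +1)
sum: t=2:+1/174356582400 = 1/174356582400
3j²(1 8 7; -1 -6 7) = Δ·Π!·Σ² = 1/2040  (sign +1)
combine: 4πI² = 765·8/255·1/2040 = 1/85
take √, sign +1: I = 0.03059748
No selection rule forces the value: the integral is nonzero (none).

0.030597 (none)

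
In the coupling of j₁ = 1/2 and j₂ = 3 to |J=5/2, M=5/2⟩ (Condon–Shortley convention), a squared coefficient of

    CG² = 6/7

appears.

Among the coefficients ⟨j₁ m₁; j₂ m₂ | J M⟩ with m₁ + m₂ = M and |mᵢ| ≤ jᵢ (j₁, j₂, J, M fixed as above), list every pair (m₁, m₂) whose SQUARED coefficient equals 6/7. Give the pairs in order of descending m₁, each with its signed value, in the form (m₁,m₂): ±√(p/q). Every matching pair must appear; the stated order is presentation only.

(-1/2,3): −√(6/7)

Admissible pairs with m₁+m₂ = M = 5/2: (-1/2,3), (1/2,2)
  (m₁,m₂)=(1/2,2): CG² = 1/7, CG = +√(1/7)
  (m₁,m₂)=(-1/2,3): CG² = 6/7, CG = −√(6/7)   ← matches the target
Pairs with CG² = 6/7: (-1/2,3): −√(6/7)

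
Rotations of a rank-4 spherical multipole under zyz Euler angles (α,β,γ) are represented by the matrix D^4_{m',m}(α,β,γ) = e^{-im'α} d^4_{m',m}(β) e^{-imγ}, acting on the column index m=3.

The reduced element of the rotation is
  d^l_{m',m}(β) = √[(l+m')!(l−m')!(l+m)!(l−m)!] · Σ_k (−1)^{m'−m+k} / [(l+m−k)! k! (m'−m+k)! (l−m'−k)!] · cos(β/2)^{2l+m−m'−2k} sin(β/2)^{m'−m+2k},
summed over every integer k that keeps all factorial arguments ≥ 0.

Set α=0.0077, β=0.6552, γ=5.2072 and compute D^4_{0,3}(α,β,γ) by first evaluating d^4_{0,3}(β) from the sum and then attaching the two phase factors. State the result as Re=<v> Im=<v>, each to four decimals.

Re=-0.2643 Im=-0.0229

D^4_{0,3}(0.0077,0.6552,5.2072) = e^{-i·0·0.0077}·d^4_{0,3}(0.6552)·e^{-i·3·5.2072}. Compute d first:
c=cos(0.655200/2)=0.946817, s=sin(0.655200/2)=0.321772; N=√[24·24·5040·1]=1703.830978
k: max(0,(3)−(0))=3 … min(4+(3),4−(0))=4
  k=3: (−1)^0·1703.8310/(144)·0.9468^5·0.3218^3 = +0.299943
  k=4: (−1)^1·1703.8310/(144)·0.9468^3·0.3218^5 = -0.034642
d^4_{0,3}(0.6552) = +0.299943 -0.034642 = +0.265301
Attach z-rotation phases: D = e^{-i(0)(0.0077)}·(+0.265301)·e^{-i(3)(5.2072)} = -0.264312-0.022884i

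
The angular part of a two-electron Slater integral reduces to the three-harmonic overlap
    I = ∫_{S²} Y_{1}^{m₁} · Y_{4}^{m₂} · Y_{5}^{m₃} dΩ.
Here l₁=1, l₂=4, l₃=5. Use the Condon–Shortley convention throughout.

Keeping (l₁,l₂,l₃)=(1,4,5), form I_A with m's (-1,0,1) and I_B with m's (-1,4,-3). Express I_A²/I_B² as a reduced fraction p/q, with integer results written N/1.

15/1

l's match ⇒ only the (l;m) 3-j factors differ between A and B.
A: triangle coeff Δ(1,4,5) = 1/495; Σ_t [0,0]: t=0:+1/1152 = 1/1152; (3j)²=1/33 [(1 4 5; -1 0 1)], sign=+1
B: triangle coeff Δ(1,4,5) = 1/495; Σ_t [0,0]: t=0:+1/80640 = 1/80640; (3j)²=1/495 [(1 4 5; -1 4 -3)], sign=+1
I_A²/I_B² = (1/33)/(1/495) = 15/1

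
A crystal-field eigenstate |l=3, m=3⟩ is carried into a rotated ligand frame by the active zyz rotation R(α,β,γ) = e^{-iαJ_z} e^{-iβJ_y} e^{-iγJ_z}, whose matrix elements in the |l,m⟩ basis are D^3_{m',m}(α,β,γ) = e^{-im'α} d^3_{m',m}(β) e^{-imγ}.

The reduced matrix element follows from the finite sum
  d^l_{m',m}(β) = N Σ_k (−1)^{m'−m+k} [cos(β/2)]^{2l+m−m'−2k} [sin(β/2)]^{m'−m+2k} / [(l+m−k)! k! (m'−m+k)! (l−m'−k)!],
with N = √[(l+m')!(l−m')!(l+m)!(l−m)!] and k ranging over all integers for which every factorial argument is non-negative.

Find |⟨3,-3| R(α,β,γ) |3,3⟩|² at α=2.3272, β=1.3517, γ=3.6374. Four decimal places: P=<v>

Split into d^3_{-3,3}(β=1.3517) × two z-phases.
With c≡cos(β/2)=0.780176 and s≡sin(β/2)=0.625561, N=[1·720·720·1]^{1/2}=720.000000
Admissible k: 6..6 (factorial args all ≥0)
  k=6: (−1)^0·720.0000/(720)·0.7802^0·0.6256^6 = +0.059926
d^3_{-3,3}(1.3517) = +0.059926
|D^3_{-3,3}|² = |d^3_{-3,3}(β)|² = (+0.059926)² = 0.003591 (the z-rotation phases have unit modulus)

P=0.0036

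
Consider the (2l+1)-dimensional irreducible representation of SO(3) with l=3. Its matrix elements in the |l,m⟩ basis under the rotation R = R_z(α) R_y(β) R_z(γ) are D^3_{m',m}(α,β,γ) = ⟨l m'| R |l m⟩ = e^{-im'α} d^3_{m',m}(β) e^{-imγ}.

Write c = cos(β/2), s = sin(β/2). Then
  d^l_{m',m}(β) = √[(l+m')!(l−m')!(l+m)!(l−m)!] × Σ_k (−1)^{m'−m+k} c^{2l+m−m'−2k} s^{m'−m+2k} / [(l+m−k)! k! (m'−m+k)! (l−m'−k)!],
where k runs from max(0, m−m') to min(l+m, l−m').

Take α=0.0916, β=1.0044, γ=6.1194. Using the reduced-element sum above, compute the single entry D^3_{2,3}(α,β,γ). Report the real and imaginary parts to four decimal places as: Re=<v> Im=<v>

Re=0.5813 Im=0.1850

First d^3_{2,3}(β=1.0044), then the phase factors e^{-i(2)α} and e^{-i(3)γ}:
With c≡cos(β/2)=0.876526 and s≡sin(β/2)=0.481355, N=[120·1·720·1]^{1/2}=293.938769
k∈{1} keeps every argument non-negative
  k=1: (−1)^0·293.9388/(120)·0.8765^5·0.4814^1 = +0.610049
d^3_{2,3}(1.0044) = +0.610049
Phases: e^{-i·(2)·0.0916}=+0.983266-0.182177i, e^{-i·(3)·6.1194}=+0.881694+0.471822i ⇒ D=+0.581312+0.185029i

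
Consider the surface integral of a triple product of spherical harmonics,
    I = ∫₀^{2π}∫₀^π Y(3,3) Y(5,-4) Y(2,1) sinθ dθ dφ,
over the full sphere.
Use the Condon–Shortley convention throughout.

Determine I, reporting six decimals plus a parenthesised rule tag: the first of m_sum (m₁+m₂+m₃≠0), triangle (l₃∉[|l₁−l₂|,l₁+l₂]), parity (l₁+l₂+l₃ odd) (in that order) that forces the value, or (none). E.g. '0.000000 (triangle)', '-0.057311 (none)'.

0.219610 (none)

m-sum 0 ✓  L=10 even ✓  2≤2≤8 ✓
Π(2lᵢ+1) = 7×11×5 = 385
triangle coeff Δ(3,5,2) = 1/2310
Σ_t [3,3]: t=3:−1/144 = -1/144
(3j)²=10/231 [(3 5 2; 0 0 0)], sign=-1
Σ_t [0,0]: t=0:+1/4320 = 1/4320
(3j)²=2/55 [(3 5 2; 3 -4 1)], sign=-1
⇒ 4πI² = 20/33
I = (+1)√(20/33/(4π)) = 0.21961050
No selection rule forces the value: the integral is nonzero (none).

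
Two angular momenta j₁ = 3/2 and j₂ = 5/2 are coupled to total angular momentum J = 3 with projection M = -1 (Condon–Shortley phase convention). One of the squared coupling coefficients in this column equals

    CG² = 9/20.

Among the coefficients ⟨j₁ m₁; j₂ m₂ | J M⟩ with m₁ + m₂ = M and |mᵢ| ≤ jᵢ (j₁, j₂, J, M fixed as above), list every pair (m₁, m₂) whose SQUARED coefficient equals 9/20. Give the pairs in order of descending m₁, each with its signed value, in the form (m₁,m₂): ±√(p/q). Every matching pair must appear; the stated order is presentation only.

(-3/2,1/2): −√(9/20)

Admissible pairs with m₁+m₂ = M = -1: (-3/2,1/2), (-1/2,-1/2), (1/2,-3/2), (3/2,-5/2)
  (m₁,m₂)=(3/2,-5/2): CG² = 1/8, CG = +√(1/8)
  (m₁,m₂)=(1/2,-3/2): CG² = 49/120, CG = +√(49/120)
  (m₁,m₂)=(-1/2,-1/2): CG² = 1/60, CG = −√(1/60)
  (m₁,m₂)=(-3/2,1/2): CG² = 9/20, CG = −√(9/20)   ← matches the target
Pairs with CG² = 9/20: (-3/2,1/2): −√(9/20)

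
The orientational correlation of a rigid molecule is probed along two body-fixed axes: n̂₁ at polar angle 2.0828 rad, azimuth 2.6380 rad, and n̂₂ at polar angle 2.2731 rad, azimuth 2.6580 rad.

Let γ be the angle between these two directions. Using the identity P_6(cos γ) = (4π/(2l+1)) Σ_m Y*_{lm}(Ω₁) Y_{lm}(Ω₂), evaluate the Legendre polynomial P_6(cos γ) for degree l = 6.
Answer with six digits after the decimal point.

Summing Y*_{l m}(θ₁,φ₁)·Y_{l m}(θ₂,φ₂) over m ∈ [−6, 6]; prefactor 4π/(2·6+1) = 0.966644:
  m=-6: Y*=-0.21051 - 0.02539j  Y=-0.09284 + 0.02272j  product 0.02012 - 0.00243j
  m=-5: Y*=-0.33510 - 0.24107j  Y=-0.20998 + 0.18552j  product 0.11509 - 0.01155j
  m=-4: Y*=-0.14506 - 0.30529j  Y=-0.15467 + 0.40650j  product 0.14654 - 0.01175j
  m=-3: Y*=-0.00456 + 0.07592j  Y=0.03564 + 0.29549j  product -0.02260 + 0.00136j
  m=-2: Y*=-0.18768 + 0.29696j  Y=-0.08240 - 0.11952j  product 0.05096 - 0.00204j
  m=-1: Y*=-0.04617 + 0.02544j  Y=-0.31877 - 0.16741j  product 0.01898 - 0.00038j
  m=+0: Y*=0.33369 + 0.00000j  Y=0.04764 + 0.00000j  product 0.01590 + 0.00000j
  m=+1: Y*=0.04617 + 0.02544j  Y=0.31877 - 0.16741j  product 0.01898 + 0.00038j
  m=+2: Y*=-0.18768 - 0.29696j  Y=-0.08240 + 0.11952j  product 0.05096 + 0.00204j
  m=+3: Y*=0.00456 + 0.07592j  Y=-0.03564 + 0.29549j  product -0.02260 - 0.00136j
  m=+4: Y*=-0.14506 + 0.30529j  Y=-0.15467 - 0.40650j  product 0.14654 + 0.01175j
  m=+5: Y*=0.33510 - 0.24107j  Y=0.20998 + 0.18552j  product 0.11509 + 0.01155j
  m=+6: Y*=-0.21051 + 0.02539j  Y=-0.09284 - 0.02272j  product 0.02012 + 0.00243j
Accumulated sum 0.67407 + 0.00000j; after 4π/(2l+1) scaling, 0.65159 + 0.00000j ⇒ P_6 = 0.651587

0.651587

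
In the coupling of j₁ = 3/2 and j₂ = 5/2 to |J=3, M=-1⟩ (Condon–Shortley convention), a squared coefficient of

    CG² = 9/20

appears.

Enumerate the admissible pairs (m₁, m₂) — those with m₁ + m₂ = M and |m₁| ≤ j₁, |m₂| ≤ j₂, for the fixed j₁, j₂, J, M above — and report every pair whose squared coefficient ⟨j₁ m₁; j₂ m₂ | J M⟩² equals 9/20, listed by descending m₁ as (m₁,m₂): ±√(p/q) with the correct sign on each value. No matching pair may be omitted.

(-3/2,1/2): −√(9/20)

Admissible pairs with m₁+m₂ = M = -1: (-3/2,1/2), (-1/2,-1/2), (1/2,-3/2), (3/2,-5/2)
  (m₁,m₂)=(3/2,-5/2): CG² = 1/8, CG = +√(1/8)
  (m₁,m₂)=(1/2,-3/2): CG² = 49/120, CG = +√(49/120)
  (m₁,m₂)=(-1/2,-1/2): CG² = 1/60, CG = −√(1/60)
  (m₁,m₂)=(-3/2,1/2): CG² = 9/20, CG = −√(9/20)   ← matches the target
Pairs with CG² = 9/20: (-3/2,1/2): −√(9/20)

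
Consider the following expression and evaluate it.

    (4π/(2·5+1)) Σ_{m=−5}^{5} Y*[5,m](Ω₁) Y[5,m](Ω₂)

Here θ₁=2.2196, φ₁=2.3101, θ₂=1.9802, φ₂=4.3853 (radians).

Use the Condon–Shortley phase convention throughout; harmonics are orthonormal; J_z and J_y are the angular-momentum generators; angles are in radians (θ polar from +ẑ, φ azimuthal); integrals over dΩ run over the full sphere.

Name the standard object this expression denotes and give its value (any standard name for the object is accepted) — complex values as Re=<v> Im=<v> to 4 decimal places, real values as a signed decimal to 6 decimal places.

Legendre polynomial (addition theorem), -0.198990

This sum is the spherical-harmonic addition theorem: it equals the Legendre polynomial P_l(cos γ) of the angle γ between the two directions.
Expand P_5 via completeness: Σ_{m} conj(Y_{5,m}) at Ω₁ times Y_{5,m} at Ω₂ —
  [-5]  conj(Y_{5,-5})(Ω₁) = (0.078545, -0.126706) ; Y_{5,-5}(Ω₂) = (-0.300904, -0.019480) ; Δ = (-0.026103, 0.036596)
  [-4]  conj(Y_{5,-4})(Ω₁) = (0.351427, -0.065540) ; Y_{5,-4}(Ω₂) = (-0.107345, -0.399593) ; Δ = (-0.063913, -0.133393)
  [-3]  conj(Y_{5,-3})(Ω₁) = (0.319174, 0.241188) ; Y_{5,-3}(Ω₂) = (0.094585, -0.063266) ; Δ = (0.045448, 0.002620)
  [-2]  conj(Y_{5,-2})(Ω₁) = (0.005704, 0.061694) ; Y_{5,-2}(Ω₂) = (-0.236360, -0.181245) ; Δ = (0.009834, -0.015616)
  [-1]  conj(Y_{5,-1})(Ω₁) = (0.225622, -0.247443) ; Y_{5,-1}(Ω₂) = (0.065238, -0.192286) ; Δ = (-0.032861, -0.059527)
  [+0]  conj(Y_{5,0})(Ω₁) = (0.152579, -0.000000) ; Y_{5,0}(Ω₂) = (-0.255580, 0.000000) ; Δ = (-0.038996, 0.000000)
  [+1]  conj(Y_{5,1})(Ω₁) = (-0.225622, -0.247443) ; Y_{5,1}(Ω₂) = (-0.065238, -0.192286) ; Δ = (-0.032861, 0.059527)
  [+2]  conj(Y_{5,2})(Ω₁) = (0.005704, -0.061694) ; Y_{5,2}(Ω₂) = (-0.236360, 0.181245) ; Δ = (0.009834, 0.015616)
  [+3]  conj(Y_{5,3})(Ω₁) = (-0.319174, 0.241188) ; Y_{5,3}(Ω₂) = (-0.094585, -0.063266) ; Δ = (0.045448, -0.002620)
  [+4]  conj(Y_{5,4})(Ω₁) = (0.351427, 0.065540) ; Y_{5,4}(Ω₂) = (-0.107345, 0.399593) ; Δ = (-0.063913, 0.133393)
  [+5]  conj(Y_{5,5})(Ω₁) = (-0.078545, -0.126706) ; Y_{5,5}(Ω₂) = (0.300904, -0.019480) ; Δ = (-0.026103, -0.036596)
Total Σ_m = (-0.174187, 0.000000). Multiply by 1.142397: (-0.198990, 0.000000). P_5(cos γ) = -0.198990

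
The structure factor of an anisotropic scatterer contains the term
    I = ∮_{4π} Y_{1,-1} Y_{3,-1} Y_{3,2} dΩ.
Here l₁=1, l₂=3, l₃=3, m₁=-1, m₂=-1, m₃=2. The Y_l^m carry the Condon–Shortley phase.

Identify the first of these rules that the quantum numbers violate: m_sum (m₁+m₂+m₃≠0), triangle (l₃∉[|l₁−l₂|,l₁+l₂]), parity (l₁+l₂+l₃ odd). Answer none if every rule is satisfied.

parity

Σmᵢ = 0  ✓
l₃∈[|l₁−l₂|,l₁+l₂]=[2,4], have l₃=3  ✓
Σlᵢ = 7 ⇒ odd  ✗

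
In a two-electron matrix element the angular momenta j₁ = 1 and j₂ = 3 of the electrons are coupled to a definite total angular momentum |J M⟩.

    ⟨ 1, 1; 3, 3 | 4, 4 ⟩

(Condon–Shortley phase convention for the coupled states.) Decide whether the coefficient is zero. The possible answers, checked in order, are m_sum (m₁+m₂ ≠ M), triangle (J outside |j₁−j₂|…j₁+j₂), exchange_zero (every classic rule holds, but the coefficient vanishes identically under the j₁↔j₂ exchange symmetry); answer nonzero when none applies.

nonzero

m-sum: m₁+m₂ = 1+3 = 4, M = 4  ✓
triangle: |j₁−j₂| = 2 ≤ J = 4 ≤ j₁+j₂ = 4  ✓
exchange: j₁≠j₂ or m₁≠m₂ — the exchange symmetry imposes no constraint here
value check: CG = +1 = +1.000000 ≠ 0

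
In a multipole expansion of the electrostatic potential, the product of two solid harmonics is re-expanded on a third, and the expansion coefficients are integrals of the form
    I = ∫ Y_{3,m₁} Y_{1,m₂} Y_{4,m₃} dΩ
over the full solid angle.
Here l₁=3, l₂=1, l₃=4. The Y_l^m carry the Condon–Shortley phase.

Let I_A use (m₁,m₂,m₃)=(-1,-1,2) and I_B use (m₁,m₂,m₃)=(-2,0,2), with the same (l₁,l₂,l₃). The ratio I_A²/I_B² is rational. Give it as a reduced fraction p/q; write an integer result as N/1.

5/4

Shared (l₁,l₂,l₃)=(3,1,4): N and (l;000)² cancel in I_A²/I_B².
A: Δ = 0!·6!·2!/9! = 1/252; Racah Σ t=0..0: t=0:+1/96 = 1/96; ⇒ 3j(3 1 4; -1 -1 2)² = 5/84, sgn +1
B: Δ = 0!·6!·2!/9! = 1/252; Racah Σ t=0..0: t=0:+1/120 = 1/120; ⇒ 3j(3 1 4; -2 0 2)² = 1/21, sgn +1
I_A²/I_B² = (5/84)/(1/21) = 5/4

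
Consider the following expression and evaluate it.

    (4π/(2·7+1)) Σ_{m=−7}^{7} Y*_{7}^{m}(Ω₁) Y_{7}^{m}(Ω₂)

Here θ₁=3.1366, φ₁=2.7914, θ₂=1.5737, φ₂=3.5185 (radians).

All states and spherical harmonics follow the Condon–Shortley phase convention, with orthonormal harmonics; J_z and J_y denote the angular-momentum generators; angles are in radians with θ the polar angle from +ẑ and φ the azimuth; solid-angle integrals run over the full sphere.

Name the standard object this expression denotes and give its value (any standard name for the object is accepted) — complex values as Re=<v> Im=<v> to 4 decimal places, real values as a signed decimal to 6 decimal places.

Legendre polynomial (addition theorem), -0.014505

This sum is the spherical-harmonic addition theorem: it equals the Legendre polynomial P_l(cos γ) of the angle γ between the two directions.
Summing Y*_{l m}(θ₁,φ₁)·Y_{l m}(θ₂,φ₂) over m ∈ [−7, 7]; prefactor 4π/(2·7+1) = 0.837758:
  m=-7: (+0.000000+0.000000i) × (+0.438034+0.241146i) = +0.000000+0.000000i  (running Σ = +0.000000+0.000000i)
  m=-6: (+0.000000+0.000000i) × (+0.003461+0.004188i) = -0.000000+0.000000i  (running Σ = -0.000000+0.000000i)
  m=-5: (+0.000000+0.000000i) × (-0.113226-0.348972i) = +0.000000-0.000000i  (running Σ = +0.000000-0.000000i)
  m=-4: (-0.000000+0.000000i) × (+0.000404-0.006380i) = +0.000000+0.000000i  (running Σ = +0.000000+0.000000i)
  m=-3: (-0.000001+0.000001i) × (-0.141363+0.300217i) = -0.000000-0.000000i  (running Σ = -0.000000-0.000000i)
  m=-2: (-0.000143+0.000121i) × (-0.004968+0.004664i) = +0.000000-0.000001i  (running Σ = -0.000000-0.000002i)
  m=-1: (-0.019168+0.007001i) × (+0.296884-0.117516i) = -0.004868+0.004331i  (running Σ = -0.004868+0.004329i)
  m=0: (-1.092167-0.000000i) × (+0.006939+0.000000i) = -0.007579-0.000000i  (running Σ = -0.012447+0.004329i)
  m=1: (+0.019168+0.007001i) × (-0.296884-0.117516i) = -0.004868-0.004331i  (running Σ = -0.017314-0.000002i)
  m=2: (-0.000143-0.000121i) × (-0.004968-0.004664i) = +0.000000+0.000001i  (running Σ = -0.017314-0.000000i)
  m=3: (+0.000001+0.000001i) × (+0.141363+0.300217i) = -0.000000+0.000000i  (running Σ = -0.017314+0.000000i)
  m=4: (-0.000000-0.000000i) × (+0.000404+0.006380i) = +0.000000-0.000000i  (running Σ = -0.017314-0.000000i)
  m=5: (-0.000000+0.000000i) × (+0.113226-0.348972i) = +0.000000+0.000000i  (running Σ = -0.017314+0.000000i)
  m=6: (+0.000000-0.000000i) × (+0.003461-0.004188i) = -0.000000-0.000000i  (running Σ = -0.017314+0.000000i)
  m=7: (-0.000000+0.000000i) × (-0.438034+0.241146i) = +0.000000-0.000000i  (running Σ = -0.017314+0.000000i)
Σ over m = -0.017314+0.000000i; ×(4π/15) → -0.014505+0.000000i. Real part: -0.014505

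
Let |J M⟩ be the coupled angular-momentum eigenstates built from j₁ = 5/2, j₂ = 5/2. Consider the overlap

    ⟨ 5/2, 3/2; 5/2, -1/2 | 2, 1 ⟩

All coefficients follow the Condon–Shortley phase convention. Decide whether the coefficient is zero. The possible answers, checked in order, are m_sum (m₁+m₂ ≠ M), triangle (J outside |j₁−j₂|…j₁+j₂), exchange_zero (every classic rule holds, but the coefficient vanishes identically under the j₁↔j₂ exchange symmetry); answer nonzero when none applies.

m-sum: m₁+m₂ = 3/2+(-1/2) = 1, M = 1  ✓
triangle: |j₁−j₂| = 0 ≤ J = 2 ≤ j₁+j₂ = 5  ✓
exchange: j₁≠j₂ or m₁≠m₂ — the exchange symmetry imposes no constraint here
value check: CG = −√(1/7) = -0.377964 ≠ 0

nonzero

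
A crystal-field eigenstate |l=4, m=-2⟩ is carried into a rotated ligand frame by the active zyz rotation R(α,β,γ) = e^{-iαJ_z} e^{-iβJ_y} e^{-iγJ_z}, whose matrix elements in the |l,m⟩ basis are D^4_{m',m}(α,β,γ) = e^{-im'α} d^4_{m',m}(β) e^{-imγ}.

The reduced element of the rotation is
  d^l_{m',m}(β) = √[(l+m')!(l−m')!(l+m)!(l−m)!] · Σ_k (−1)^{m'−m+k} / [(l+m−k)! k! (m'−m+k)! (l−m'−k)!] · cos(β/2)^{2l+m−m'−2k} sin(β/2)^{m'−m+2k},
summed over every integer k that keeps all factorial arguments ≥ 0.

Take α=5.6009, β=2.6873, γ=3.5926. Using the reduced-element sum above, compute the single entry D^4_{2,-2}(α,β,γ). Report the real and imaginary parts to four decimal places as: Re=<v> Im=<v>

Re=-0.2091 Im=0.2504

D^4_{2,-2}(5.6009,2.6873,3.5926) = e^{-i·2·5.6009}·d^4_{2,-2}(2.6873)·e^{-i·-2·3.5926}. Compute d first:
Half-angle: c=0.225198, s=0.974313. N=√(720·2·2·720)=1440.000000
k∈{0,1,2} keeps every argument non-negative
  k=0: (−1)^4·1440.0000/(96)·0.2252^4·0.9743^4 = +0.034765
  k=1: (−1)^5·1440.0000/(120)·0.2252^2·0.9743^6 = -0.520597
  k=2: (−1)^6·1440.0000/(1440)·0.2252^0·0.9743^8 = +0.812060
d^4_{2,-2}(2.6873) = +0.034765 -0.520597 +0.812060 = +0.326228
Attach z-rotation phases: D = e^{-i(2)(5.6009)}·(+0.326228)·e^{-i(-2)(3.5926)} = -0.209109+0.250396i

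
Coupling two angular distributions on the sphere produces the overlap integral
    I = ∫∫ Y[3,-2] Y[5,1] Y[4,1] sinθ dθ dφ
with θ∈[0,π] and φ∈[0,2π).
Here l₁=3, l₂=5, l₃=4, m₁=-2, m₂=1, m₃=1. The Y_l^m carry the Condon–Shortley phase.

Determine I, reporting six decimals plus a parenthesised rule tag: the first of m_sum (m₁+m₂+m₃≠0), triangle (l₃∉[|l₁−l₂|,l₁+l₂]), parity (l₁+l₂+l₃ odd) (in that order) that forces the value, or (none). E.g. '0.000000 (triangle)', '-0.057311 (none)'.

0.138239 (none)

Rules hold: Σm=0, L=12 even, 2≤4≤8.
N = 7·11·9 = 693
Δ = 4!·2!·6!/13! = 1/180180
Racah Σ t=1..3: t=1:−1/576 t=2:+1/144 t=3:−1/576 = 1/288
⇒ 3j(3 5 4; 0 0 0)² = 20/1001, sgn +1
Racah Σ t=3..4: t=3:−1/432 t=4:+1/1152 = -5/3456
⇒ 3j(3 5 4; -2 1 1)² = 625/36036, sgn +1
4πI² = N·(3j₀)²·(3jₘ)² = 3125/13013
I = +1·√(0.240144/4π) = 0.13823925
No selection rule forces the value: the integral is nonzero (none).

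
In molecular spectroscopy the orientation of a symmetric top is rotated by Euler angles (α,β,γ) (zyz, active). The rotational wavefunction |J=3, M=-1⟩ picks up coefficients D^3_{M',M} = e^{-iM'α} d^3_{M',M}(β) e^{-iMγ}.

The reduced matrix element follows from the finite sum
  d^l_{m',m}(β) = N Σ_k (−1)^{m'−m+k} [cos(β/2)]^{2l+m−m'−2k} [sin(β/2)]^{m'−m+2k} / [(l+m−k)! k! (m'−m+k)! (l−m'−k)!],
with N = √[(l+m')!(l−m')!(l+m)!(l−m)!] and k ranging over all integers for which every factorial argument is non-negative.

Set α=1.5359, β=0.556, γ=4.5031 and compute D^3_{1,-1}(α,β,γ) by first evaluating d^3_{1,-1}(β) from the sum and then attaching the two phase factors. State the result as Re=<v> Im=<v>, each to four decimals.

Re=-0.3396 Im=0.0598

First d^3_{1,-1}(β=0.5560), then the phase factors e^{-i(1)α} and e^{-i(-1)γ}:
c=cos(0.556000/2)=0.961606, s=sin(0.556000/2)=0.274433; N=√[24·2·2·24]=48.000000
The bounds max(0,m−m')=0 and min(l+m,l−m')=2 give 3 terms
  k=0: (−1)^2·48.0000/(8)·0.9616^4·0.2744^2 = +0.386378
  k=1: (−1)^3·48.0000/(6)·0.9616^2·0.2744^4 = -0.041959
  k=2: (−1)^4·48.0000/(48)·0.9616^0·0.2744^6 = +0.000427
d^3_{1,-1}(0.5560) = +0.386378 -0.041959 +0.000427 = +0.344846
Attach z-rotation phases: D = e^{-i(1)(1.5359)}·(+0.344846)·e^{-i(-1)(4.5031)} = -0.339616+0.059834i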